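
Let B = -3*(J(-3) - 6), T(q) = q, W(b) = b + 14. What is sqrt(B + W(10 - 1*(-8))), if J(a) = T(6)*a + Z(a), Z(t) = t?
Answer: sqrt(113) ≈ 10.630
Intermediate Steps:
W(b) = 14 + b
J(a) = 7*a (J(a) = 6*a + a = 7*a)
B = 81 (B = -3*(7*(-3) - 6) = -3*(-21 - 6) = -3*(-27) = 81)
sqrt(B + W(10 - 1*(-8))) = sqrt(81 + (14 + (10 - 1*(-8)))) = sqrt(81 + (14 + (10 + 8))) = sqrt(81 + (14 + 18)) = sqrt(81 + 32) = sqrt(113)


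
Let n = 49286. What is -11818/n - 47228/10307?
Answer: -64460193/13368179 ≈ -4.8219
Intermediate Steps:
-11818/n - 47228/10307 = -11818/49286 - 47228/10307 = -11818*1/49286 - 47228*1/10307 = -311/1297 - 47228/10307 = -64460193/13368179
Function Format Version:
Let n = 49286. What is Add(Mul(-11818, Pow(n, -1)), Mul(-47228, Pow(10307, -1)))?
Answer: Rational(-64460193, 13368179) ≈ -4.8219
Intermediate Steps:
Add(Mul(-11818, Pow(n, -1)), Mul(-47228, Pow(10307, -1))) = Add(Mul(-11818, Pow(49286, -1)), Mul(-47228, Pow(10307, -1))) = Add(Mul(-11818, Rational(1, 49286)), Mul(-47228, Rational(1, 10307))) = Add(Rational(-311, 1297), Rational(-47228, 10307)) = Rational(-64460193, 13368179)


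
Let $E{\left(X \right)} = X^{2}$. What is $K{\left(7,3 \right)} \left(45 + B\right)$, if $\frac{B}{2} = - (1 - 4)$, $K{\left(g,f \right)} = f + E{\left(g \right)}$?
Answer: $2652$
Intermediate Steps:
$K{\left(g,f \right)} = f + g^{2}$
$B = 6$ ($B = 2 \left(- (1 - 4)\right) = 2 \left(\left(-1\right) \left(-3\right)\right) = 2 \cdot 3 = 6$)
$K{\left(7,3 \right)} \left(45 + B\right) = \left(3 + 7^{2}\right) \left(45 + 6\right) = \left(3 + 49\right) 51 = 52 \cdot 51 = 2652$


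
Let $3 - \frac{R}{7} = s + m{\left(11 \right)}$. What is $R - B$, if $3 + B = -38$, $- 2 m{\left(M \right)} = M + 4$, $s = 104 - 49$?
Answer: $- \frac{541}{2} \approx -270.5$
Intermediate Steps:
$s = 55$ ($s = 104 - 49 = 55$)
$m{\left(M \right)} = -2 - \frac{M}{2}$ ($m{\left(M \right)} = - \frac{M + 4}{2} = - \frac{4 + M}{2} = -2 - \frac{M}{2}$)
$B = -41$ ($B = -3 - 38 = -41$)
$R = - \frac{623}{2}$ ($R = 21 - 7 \left(55 - \frac{15}{2}\right) = 21 - \frac{665}{2} = - \frac{623}{2} \approx -311.5$)
$R - B = - \frac{623}{2} - -41 = - \frac{623}{2} + 41 = - \frac{541}{2}$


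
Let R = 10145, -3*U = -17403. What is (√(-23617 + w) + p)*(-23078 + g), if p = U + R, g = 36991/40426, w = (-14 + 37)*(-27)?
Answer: -437536777153/1189 - 932914237*I*√24238/40426 ≈ -3.6799e+8 - 3.5928e+6*I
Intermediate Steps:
U = 5801 (U = -⅓*(-17403) = 5801)
w = -621 (w = 23*(-27) = -621)
g = 36991/40426 (g = 36991*(1/40426) = 36991/40426 ≈ 0.91503)
p = 15946 (p = 5801 + 10145 = 15946)
(√(-23617 + w) + p)*(-23078 + g) = (√(-23617 - 621) + 15946)*(-23078 + 36991/40426) = (√(-24238) + 15946)*(-932914237/40426) = (I*√24238 + 15946)*(-932914237/40426) = (15946 + I*√24238)*(-932914237/40426) = -437536777153/1189 - 932914237*I*√24238/40426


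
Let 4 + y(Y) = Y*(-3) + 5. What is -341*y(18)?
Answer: 18073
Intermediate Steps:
y(Y) = 1 - 3*Y (y(Y) = -4 + (Y*(-3) + 5) = -4 + (-3*Y + 5) = -4 + (5 - 3*Y) = 1 - 3*Y)
-341*y(18) = -341*(1 - 3*18) = -341*(1 - 54) = -341*(-53) = 18073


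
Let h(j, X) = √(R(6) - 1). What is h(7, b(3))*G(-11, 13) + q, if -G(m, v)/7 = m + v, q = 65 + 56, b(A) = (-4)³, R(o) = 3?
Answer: 121 - 14*√2 ≈ 101.20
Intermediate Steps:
b(A) = -64
q = 121
h(j, X) = √2 (h(j, X) = √(3 - 1) = √2)
G(m, v) = -7*m - 7*v (G(m, v) = -7*(m + v) = -7*m - 7*v)
h(7, b(3))*G(-11, 13) + q = √2*(-7*(-11) - 7*13) + 121 = √2*(77 - 91) + 121 = √2*(-14) + 121 = -14*√2 + 121 = 121 - 14*√2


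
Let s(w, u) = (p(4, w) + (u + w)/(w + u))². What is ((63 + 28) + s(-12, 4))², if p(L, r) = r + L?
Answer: 19600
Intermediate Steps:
p(L, r) = L + r
s(w, u) = (5 + w)² (s(w, u) = ((4 + w) + (u + w)/(w + u))² = ((4 + w) + (u + w)/(u + w))² = ((4 + w) + 1)² = (5 + w)²)
((63 + 28) + s(-12, 4))² = ((63 + 28) + (25 + (-12)² + 10*(-12)))² = (91 + (25 + 144 - 120))² = (91 + 49)² = 140² = 19600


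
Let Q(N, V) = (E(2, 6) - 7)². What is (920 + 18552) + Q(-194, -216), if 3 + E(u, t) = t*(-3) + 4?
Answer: 20048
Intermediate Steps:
E(u, t) = 1 - 3*t (E(u, t) = -3 + (t*(-3) + 4) = -3 + (-3*t + 4) = -3 + (4 - 3*t) = 1 - 3*t)
Q(N, V) = 576 (Q(N, V) = ((1 - 3*6) - 7)² = ((1 - 18) - 7)² = (-17 - 7)² = (-24)² = 576)
(920 + 18552) + Q(-194, -216) = (920 + 18552) + 576 = 19472 + 576 = 20048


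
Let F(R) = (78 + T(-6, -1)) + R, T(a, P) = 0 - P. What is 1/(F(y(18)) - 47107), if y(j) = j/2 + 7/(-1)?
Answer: -1/47026 ≈ -2.1265e-5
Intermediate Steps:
T(a, P) = -P
y(j) = -7 + j/2 (y(j) = j*(½) + 7*(-1) = j/2 - 7 = -7 + j/2)
F(R) = 79 + R (F(R) = (78 - 1*(-1)) + R = (78 + 1) + R = 79 + R)
1/(F(y(18)) - 47107) = 1/((79 + (-7 + (½)*18)) - 47107) = 1/((79 + (-7 + 9)) - 47107) = 1/((79 + 2) - 47107) = 1/(81 - 47107) = 1/(-47026) = -1/47026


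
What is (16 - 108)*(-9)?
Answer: 828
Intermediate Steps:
(16 - 108)*(-9) = -92*(-9) = 828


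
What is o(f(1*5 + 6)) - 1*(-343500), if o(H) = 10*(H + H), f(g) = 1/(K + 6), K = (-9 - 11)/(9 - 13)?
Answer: 3778520/11 ≈ 3.4350e+5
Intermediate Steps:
K = 5 (K = -20/(-4) = -20*(-¼) = 5)
f(g) = 1/11 (f(g) = 1/(5 + 6) = 1/11)
o(H) = 20*H (o(H) = 10*(2*H) = 20*H)
o(f(1*5 + 6)) - 1*(-343500) = 20*(1/11) - 1*(-343500) = 20/11 + 343500 = 3778520/11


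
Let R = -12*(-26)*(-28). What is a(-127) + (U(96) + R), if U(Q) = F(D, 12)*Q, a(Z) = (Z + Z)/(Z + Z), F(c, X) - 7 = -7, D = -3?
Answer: -8735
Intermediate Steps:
F(c, X) = 0 (F(c, X) = 7 - 7 = 0)
a(Z) = 1 (a(Z) = (2*Z)/((2*Z)) = (2*Z)*(1/(2*Z)) = 1)
R = -8736 (R = 312*(-28) = -8736)
U(Q) = 0 (U(Q) = 0*Q = 0)
a(-127) + (U(96) + R) = 1 + (0 - 8736) = 1 - 8736 = -8735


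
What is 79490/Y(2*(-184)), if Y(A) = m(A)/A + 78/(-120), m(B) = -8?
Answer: -36565400/289 ≈ -1.2652e+5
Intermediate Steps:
Y(A) = -13/20 - 8/A (Y(A) = -8/A + 78/(-120) = -8/A + 78*(-1/120) = -8/A - 13/20 = -13/20 - 8/A)
79490/Y(2*(-184)) = 79490/(-13/20 - 8/(2*(-184))) = 79490/(-13/20 - 8/(-368)) = 79490/(-13/20 - 8*(-1/368)) = 79490/(-13/20 + 1/46) = 79490/(-289/460) = 79490*(-460/289) = -36565400/289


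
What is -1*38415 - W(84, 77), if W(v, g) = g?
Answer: -38492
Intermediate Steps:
-1*38415 - W(84, 77) = -1*38415 - 1*77 = -38415 - 77 = -38492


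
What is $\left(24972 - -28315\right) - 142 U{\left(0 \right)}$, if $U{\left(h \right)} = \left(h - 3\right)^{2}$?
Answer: $52009$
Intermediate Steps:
$U{\left(h \right)} = \left(-3 + h\right)^{2}$
$\left(24972 - -28315\right) - 142 U{\left(0 \right)} = \left(24972 - -28315\right) - 142 \left(-3 + 0\right)^{2} = \left(24972 + 28315\right) - 142 \left(-3\right)^{2} = 53287 - 1278 = 52009$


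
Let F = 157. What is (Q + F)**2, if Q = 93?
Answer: 62500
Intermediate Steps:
(Q + F)**2 = (93 + 157)**2 = 250**2 = 62500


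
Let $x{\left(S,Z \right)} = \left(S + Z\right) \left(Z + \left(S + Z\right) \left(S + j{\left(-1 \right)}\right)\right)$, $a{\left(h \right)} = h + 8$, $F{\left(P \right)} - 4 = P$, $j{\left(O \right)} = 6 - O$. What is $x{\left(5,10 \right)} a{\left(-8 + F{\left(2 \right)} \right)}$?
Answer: $17100$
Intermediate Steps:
$F{\left(P \right)} = 4 + P$
$a{\left(h \right)} = 8 + h$
$x{\left(S,Z \right)} = \left(S + Z\right) \left(Z + \left(7 + S\right) \left(S + Z\right)\right)$ ($x{\left(S,Z \right)} = \left(S + Z\right) \left(Z + \left(S + Z\right) \left(S + \left(6 - -1\right)\right)\right) = \left(S + Z\right) \left(Z + \left(S + Z\right) \left(S + \left(6 + 1\right)\right)\right) = \left(S + Z\right) \left(Z + \left(S + Z\right) \left(S + 7\right)\right) = \left(S + Z\right) \left(Z + \left(S + Z\right) \left(7 + S\right)\right) = \left(S + Z\right) \left(Z + \left(7 + S\right) \left(S + Z\right)\right)$)
$x{\left(5,10 \right)} a{\left(-8 + F{\left(2 \right)} \right)} = \left(5^{3} + 7 \cdot 5^{2} + 8 \cdot 10^{2} + 5 \cdot 10^{2} + 2 \cdot 10 \cdot 5^{2} + 15 \cdot 5 \cdot 10\right) \left(8 + \left(-8 + \left(4 + 2\right)\right)\right) = \left(125 + 7 \cdot 25 + 8 \cdot 100 + 5 \cdot 100 + 2 \cdot 10 \cdot 25 + 750\right) \left(8 + \left(-8 + 6\right)\right) = \left(125 + 175 + 800 + 500 + 500 + 750\right) \left(8 - 2\right) = 2850 \cdot 6 = 17100$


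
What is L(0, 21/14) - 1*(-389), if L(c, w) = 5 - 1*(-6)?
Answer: 400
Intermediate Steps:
L(c, w) = 11 (L(c, w) = 5 + 6 = 11)
L(0, 21/14) - 1*(-389) = 11 - 1*(-389) = 11 + 389 = 400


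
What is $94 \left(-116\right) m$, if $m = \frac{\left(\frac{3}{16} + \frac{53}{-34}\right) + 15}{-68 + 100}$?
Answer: $- \frac{5052641}{1088} \approx -4644.0$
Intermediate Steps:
$m = \frac{3707}{8704}$ ($m = \frac{\left(3 \cdot \frac{1}{16} + 53 \left(- \frac{1}{34}\right)\right) + 15}{32} = \left(\left(\frac{3}{16} - \frac{53}{34}\right) + 15\right) \frac{1}{32} = \left(- \frac{373}{272} + 15\right) \frac{1}{32} = \frac{3707}{272} \cdot \frac{1}{32} = \frac{3707}{8704} \approx 0.4259$)
$94 \left(-116\right) m = 94 \left(-116\right) \frac{3707}{8704} = \left(-10904\right) \frac{3707}{8704} = - \frac{5052641}{1088}$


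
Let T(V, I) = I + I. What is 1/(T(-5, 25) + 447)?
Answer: 1/497 ≈ 0.0020121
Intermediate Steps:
T(V, I) = 2*I
1/(T(-5, 25) + 447) = 1/(2*25 + 447) = 1/(50 + 447) = 1/497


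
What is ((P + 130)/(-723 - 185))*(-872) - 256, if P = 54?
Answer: -18000/227 ≈ -79.295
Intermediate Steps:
((P + 130)/(-723 - 185))*(-872) - 256 = ((54 + 130)/(-723 - 185))*(-872) - 256 = (184/(-908))*(-872) - 256 = (184*(-1/908))*(-872) - 256 = -46/227*(-872) - 256 = 40112/227 - 256 = -18000/227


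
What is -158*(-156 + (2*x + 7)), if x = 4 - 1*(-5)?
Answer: 20698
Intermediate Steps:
x = 9 (x = 4 + 5 = 9)
-158*(-156 + (2*x + 7)) = -158*(-156 + (2*9 + 7)) = -158*(-156 + (18 + 7)) = -158*(-156 + 25) = -158*(-131) = 20698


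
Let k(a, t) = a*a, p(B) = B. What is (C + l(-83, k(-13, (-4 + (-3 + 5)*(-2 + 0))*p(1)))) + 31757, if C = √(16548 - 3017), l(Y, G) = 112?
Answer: 31869 + √13531 ≈ 31985.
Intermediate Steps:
k(a, t) = a²
C = √13531 ≈ 116.32
(C + l(-83, k(-13, (-4 + (-3 + 5)*(-2 + 0))*p(1)))) + 31757 = (√13531 + 112) + 31757 = (112 + √13531) + 31757 = 31869 + √13531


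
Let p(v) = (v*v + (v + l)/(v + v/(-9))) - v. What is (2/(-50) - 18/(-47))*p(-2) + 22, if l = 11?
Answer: 83929/3760 ≈ 22.322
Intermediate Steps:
p(v) = v**2 - v + 9*(11 + v)/(8*v) (p(v) = (v*v + (v + 11)/(v + v/(-9))) - v = (v**2 + (11 + v)/(v + v*(-1/9))) - v = (v**2 + (11 + v)/(v - v/9)) - v = (v**2 + (11 + v)/((8*v/9))) - v = (v**2 + (11 + v)*(9/(8*v))) - v = (v**2 + 9*(11 + v)/(8*v)) - v = v**2 - v + 9*(11 + v)/(8*v))
(2/(-50) - 18/(-47))*p(-2) + 22 = (2/(-50) - 18/(-47))*(9/8 + (-2)**2 - 1*(-2) + (99/8)/(-2)) + 22 = (2*(-1/50) - 18*(-1/47))*(9/8 + 4 + 2 + (99/8)*(-1/2)) + 22 = (-1/25 + 18/47)*(9/8 + 4 + 2 - 99/16) + 22 = (403/1175)*(15/16) + 22 = 1209/3760 + 22 = 83929/3760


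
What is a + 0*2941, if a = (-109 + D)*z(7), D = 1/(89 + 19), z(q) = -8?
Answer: 23542/27 ≈ 871.93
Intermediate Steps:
D = 1/108 ≈ 0.0092593
a = 23542/27 (a = (-109 + 1/108)*(-8) = -11771/108*(-8) = 23542/27 ≈ 871.93)
a + 0*2941 = 23542/27 + 0*2941 = 23542/27 + 0 = 23542/27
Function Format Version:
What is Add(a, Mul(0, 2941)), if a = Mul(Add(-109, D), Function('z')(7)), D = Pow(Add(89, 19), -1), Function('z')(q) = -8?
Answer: Rational(23542, 27) ≈ 871.93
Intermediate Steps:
D = Rational(1, 108) (D = Pow(108, -1) = Rational(1, 108) ≈ 0.0092593)
a = Rational(23542, 27) (a = Mul(Add(-109, Rational(1, 108)), -8) = Mul(Rational(-11771, 108), -8) = Rational(23542, 27) ≈ 871.93)
Add(a, Mul(0, 2941)) = Add(Rational(23542, 27), Mul(0, 2941)) = Add(Rational(23542, 27), 0) = Rational(23542, 27)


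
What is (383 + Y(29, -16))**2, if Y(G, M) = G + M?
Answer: 156816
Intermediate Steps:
(383 + Y(29, -16))**2 = (383 + (29 - 16))**2 = (383 + 13)**2 = 396**2 = 156816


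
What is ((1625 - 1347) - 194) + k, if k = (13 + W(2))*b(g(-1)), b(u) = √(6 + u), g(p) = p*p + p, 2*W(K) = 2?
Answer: 84 + 14*√6 ≈ 118.29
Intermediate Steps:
W(K) = 1 (W(K) = (½)*2 = 1)
g(p) = p + p² (g(p) = p² + p = p + p²)
k = 14*√6 (k = (13 + 1)*√(6 - (1 - 1)) = 14*√(6 - 1*0) = 14*√(6 + 0) = 14*√6 ≈ 34.293)
((1625 - 1347) - 194) + k = ((1625 - 1347) - 194) + 14*√6 = (278 - 194) + 14*√6 = 84 + 14*√6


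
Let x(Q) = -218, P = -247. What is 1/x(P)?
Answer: -1/218 ≈ -0.0045872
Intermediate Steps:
1/x(P) = 1/(-218) = -1/218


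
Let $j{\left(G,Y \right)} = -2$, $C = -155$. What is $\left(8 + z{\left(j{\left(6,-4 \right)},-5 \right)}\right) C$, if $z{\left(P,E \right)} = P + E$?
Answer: $-155$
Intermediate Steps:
$z{\left(P,E \right)} = E + P$
$\left(8 + z{\left(j{\left(6,-4 \right)},-5 \right)}\right) C = \left(8 - 7\right) \left(-155\right) = 1 \left(-155\right) = -155$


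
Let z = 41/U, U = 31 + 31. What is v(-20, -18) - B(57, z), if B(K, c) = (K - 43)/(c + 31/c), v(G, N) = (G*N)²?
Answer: 15661476412/120845 ≈ 1.2960e+5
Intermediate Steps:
U = 62
v(G, N) = G²*N²
z = 41/62 ≈ 0.66129
B(K, c) = (-43 + K)/(c + 31/c)
v(-20, -18) - B(57, z) = (-20)²*(-18)² - 41*(-43 + 57)/(62*(31 + (41/62)²)) = 400*324 - 41*14/(62*(31 + 1681/3844)) = 129600 - 41*14/(62*120845/3844) = 129600 - 41*3844*14/(62*120845) = 129600 - 1*35588/120845 = 129600 - 35588/120845 = 15661476412/120845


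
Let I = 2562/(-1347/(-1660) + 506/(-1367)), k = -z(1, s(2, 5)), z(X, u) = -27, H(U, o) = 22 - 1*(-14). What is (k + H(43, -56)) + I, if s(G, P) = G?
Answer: 5876829147/1001389 ≈ 5868.7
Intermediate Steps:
H(U, o) = 36 (H(U, o) = 22 + 14 = 36)
k = 27 (k = -1*(-27) = 27)
I = 5813741640/1001389 (I = 2562/(-1347*(-1/1660) + 506*(-1/1367)) = 2562/(1347/1660 - 506/1367) = 2562/(1001389/2269220) = 2562*(2269220/1001389) = 5813741640/1001389 ≈ 5805.7)
(k + H(43, -56)) + I = (27 + 36) + 5813741640/1001389 = 63 + 5813741640/1001389 = 5876829147/1001389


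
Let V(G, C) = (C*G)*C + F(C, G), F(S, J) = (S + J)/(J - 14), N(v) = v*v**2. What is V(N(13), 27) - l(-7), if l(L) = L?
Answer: 3496338684/2183 ≈ 1.6016e+6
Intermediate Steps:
N(v) = v**3
F(S, J) = (J + S)/(-14 + J)
V(G, C) = G*C**2 + (C + G)/(-14 + G) (V(G, C) = (C*G)*C + (G + C)/(-14 + G) = G*C**2 + (C + G)/(-14 + G))
V(N(13), 27) - l(-7) = (27 + 13**3 + 13**3*27**2*(-14 + 13**3))/(-14 + 13**3) - 1*(-7) = (27 + 2197 + 2197*729*(-14 + 2197))/(-14 + 2197) + 7 = (27 + 2197 + 2197*729*2183)/2183 + 7 = (27 + 2197 + 3496321179)/2183 + 7 = (1/2183)*3496323403 + 7 = 3496323403/2183 + 7 = 3496338684/2183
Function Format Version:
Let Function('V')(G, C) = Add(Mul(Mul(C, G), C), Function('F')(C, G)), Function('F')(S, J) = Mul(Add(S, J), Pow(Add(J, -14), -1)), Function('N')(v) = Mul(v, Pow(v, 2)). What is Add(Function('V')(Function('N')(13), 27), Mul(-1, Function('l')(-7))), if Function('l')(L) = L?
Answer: Rational(3496338684, 2183) ≈ 1.6016e+6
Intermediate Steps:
Function('N')(v) = Pow(v, 3)
Function('F')(S, J) = Mul(Pow(Add(-14, J), -1), Add(J, S)) (Function('F')(S, J) = Mul(Add(J, S), Pow(Add(-14, J), -1)) = Mul(Pow(Add(-14, J), -1), Add(J, S)))
Function('V')(G, C) = Add(Mul(G, Pow(C, 2)), Mul(Pow(Add(-14, G), -1), Add(C, G))) (Function('V')(G, C) = Add(Mul(Mul(C, G), C), Mul(Pow(Add(-14, G), -1), Add(G, C))) = Add(Mul(G, Pow(C, 2)), Mul(Pow(Add(-14, G), -1), Add(C, G))))
Add(Function('V')(Function('N')(13), 27), Mul(-1, Function('l')(-7))) = Add(Mul(Pow(Add(-14, Pow(13, 3)), -1), Add(27, Pow(13, 3), Mul(Pow(13, 3), Pow(27, 2), Add(-14, Pow(13, 3))))), Mul(-1, -7)) = Add(Mul(Pow(Add(-14, 2197), -1), Add(27, 2197, Mul(2197, 729, Add(-14, 2197)))), 7) = Add(Mul(Pow(2183, -1), Add(27, 2197, Mul(2197, 729, 2183))), 7) = Add(Mul(Rational(1, 2183), Add(27, 2197, 3496321179)), 7) = Add(Mul(Rational(1, 2183), 3496323403), 7) = Add(Rational(3496323403, 2183), 7) = Rational(3496338684, 2183)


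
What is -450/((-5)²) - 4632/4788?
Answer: -7568/399 ≈ -18.967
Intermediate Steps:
-450/((-5)²) - 4632/4788 = -450/25 - 4632*1/4788 = -450*1/25 - 386/399 = -18 - 386/399 = -7568/399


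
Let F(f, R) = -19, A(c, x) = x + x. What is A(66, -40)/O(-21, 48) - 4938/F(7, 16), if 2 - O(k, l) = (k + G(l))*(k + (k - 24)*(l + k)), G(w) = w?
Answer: 82399646/317053 ≈ 259.89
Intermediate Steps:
A(c, x) = 2*x
O(k, l) = 2 - (k + l)*(k + (-24 + k)*(k + l)) (O(k, l) = 2 - (k + l)*(k + (k - 24)*(l + k)) = 2 - (k + l)*(k + (-24 + k)*(k + l)))
A(66, -40)/O(-21, 48) - 4938/F(7, 16) = (2*(-40))/(2 - 1*(-21)**3 + 23*(-21)**2 + 24*48**2 - 1*(-21)*48**2 - 2*48*(-21)**2 + 47*(-21)*48) - 4938/(-19) = -80/(2 - 1*(-9261) + 23*441 + 24*2304 - 1*(-21)*2304 - 2*48*441 - 47376) - 4938*(-1/19) = -80/(2 + 9261 + 10143 + 55296 + 48384 - 42336 - 47376) + 4938/19 = -80/33374 + 4938/19 = -80*1/33374 + 4938/19 = -40/16687 + 4938/19 = 82399646/317053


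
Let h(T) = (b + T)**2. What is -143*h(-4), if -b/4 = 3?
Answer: -36608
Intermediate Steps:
b = -12 (b = -4*3 = -12)
h(T) = (-12 + T)**2
-143*h(-4) = -143*(-12 - 4)**2 = -143*(-16)**2 = -143*256 = -36608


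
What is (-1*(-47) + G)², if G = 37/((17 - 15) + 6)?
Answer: 170569/64 ≈ 2665.1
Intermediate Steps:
G = 37/8 (G = 37/(2 + 6) = 37/8 ≈ 4.6250)
(-1*(-47) + G)² = (-1*(-47) + 37/8)² = (47 + 37/8)² = (413/8)² = 170569/64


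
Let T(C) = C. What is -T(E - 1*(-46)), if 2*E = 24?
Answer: -58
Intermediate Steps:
E = 12 (E = (1/2)*24 = 12)
-T(E - 1*(-46)) = -(12 - 1*(-46)) = -(12 + 46) = -1*58 = -58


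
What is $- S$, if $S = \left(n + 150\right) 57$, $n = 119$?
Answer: $-15333$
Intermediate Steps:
$S = 15333$ ($S = \left(119 + 150\right) 57 = 269 \cdot 57 = 15333$)
$- S = \left(-1\right) 15333 = -15333$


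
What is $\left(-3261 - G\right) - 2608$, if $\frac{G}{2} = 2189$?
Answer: $-10247$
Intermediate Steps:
$G = 4378$ ($G = 2 \cdot 2189 = 4378$)
$\left(-3261 - G\right) - 2608 = \left(-3261 - 4378\right) - 2608 = -7639 - 2608 = -10247$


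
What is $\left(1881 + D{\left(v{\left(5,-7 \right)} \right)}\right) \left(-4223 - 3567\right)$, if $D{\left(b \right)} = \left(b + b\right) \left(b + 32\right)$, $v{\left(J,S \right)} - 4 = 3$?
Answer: $-18906330$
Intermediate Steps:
$v{\left(J,S \right)} = 7$ ($v{\left(J,S \right)} = 4 + 3 = 7$)
$D{\left(b \right)} = 2 b \left(32 + b\right)$
$\left(1881 + D{\left(v{\left(5,-7 \right)} \right)}\right) \left(-4223 - 3567\right) = \left(1881 + 2 \cdot 7 \left(32 + 7\right)\right) \left(-4223 - 3567\right) = \left(1881 + 2 \cdot 7 \cdot 39\right) \left(-7790\right) = \left(1881 + 546\right) \left(-7790\right) = 2427 \left(-7790\right) = -18906330$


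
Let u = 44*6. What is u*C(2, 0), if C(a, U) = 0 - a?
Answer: -528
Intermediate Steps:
u = 264
C(a, U) = -a
u*C(2, 0) = 264*(-1*2) = 264*(-2) = -528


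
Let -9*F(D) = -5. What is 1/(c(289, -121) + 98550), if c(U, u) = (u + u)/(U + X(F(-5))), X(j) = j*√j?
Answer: 111117254137/10950512348728314 - 605*√5/10950512348728314 ≈ 1.0147e-5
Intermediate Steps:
F(D) = 5/9 (F(D) = -⅑*(-5) = 5/9)
X(j) = j^(3/2)
c(U, u) = 2*u/(U + 5*√5/27) (c(U, u) = (u + u)/(U + (5/9)^(3/2)) = (2*u)/(U + 5*√5/27) = 2*u/(U + 5*√5/27))
1/(c(289, -121) + 98550) = 1/(54*(-121)/(5*√5 + 27*289) + 98550) = 1/(54*(-121)/(5*√5 + 7803) + 98550) = 1/(54*(-121)/(7803 + 5*√5) + 98550) = 1/(-6534/(7803 + 5*√5) + 98550) = 1/(98550 - 6534/(7803 + 5*√5))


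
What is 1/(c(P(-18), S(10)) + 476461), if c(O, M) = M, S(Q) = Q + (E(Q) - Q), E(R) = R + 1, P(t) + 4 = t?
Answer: 1/476472 ≈ 2.0988e-6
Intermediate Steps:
P(t) = -4 + t
E(R) = 1 + R
S(Q) = 1 + Q (S(Q) = Q + ((1 + Q) - Q) = Q + 1 = 1 + Q)
1/(c(P(-18), S(10)) + 476461) = 1/((1 + 10) + 476461) = 1/(11 + 476461) = 1/476472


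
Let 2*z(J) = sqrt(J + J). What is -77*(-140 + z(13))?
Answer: 10780 - 77*sqrt(26)/2 ≈ 10584.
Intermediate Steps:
z(J) = sqrt(2)*sqrt(J)/2 (z(J) = sqrt(J + J)/2 = sqrt(2*J)/2 = (sqrt(2)*sqrt(J))/2 = sqrt(2)*sqrt(J)/2)
-77*(-140 + z(13)) = -77*(-140 + sqrt(2)*sqrt(13)/2) = -77*(-140 + sqrt(26)/2) = 10780 - 77*sqrt(26)/2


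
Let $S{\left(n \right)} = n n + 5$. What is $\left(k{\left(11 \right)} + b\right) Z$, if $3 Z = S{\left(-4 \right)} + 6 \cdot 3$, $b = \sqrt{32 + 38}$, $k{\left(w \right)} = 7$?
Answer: $91 + 13 \sqrt{70} \approx 199.77$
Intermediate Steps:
$S{\left(n \right)} = 5 + n^{2}$ ($S{\left(n \right)} = n^{2} + 5 = 5 + n^{2}$)
$b = \sqrt{70} \approx 8.3666$
$Z = 13$ ($Z = \frac{\left(5 + \left(-4\right)^{2}\right) + 6 \cdot 3}{3} = \frac{\left(5 + 16\right) + 18}{3} = \frac{21 + 18}{3} = \frac{1}{3} \cdot 39 = 13$)
$\left(k{\left(11 \right)} + b\right) Z = \left(7 + \sqrt{70}\right) 13 = 91 + 13 \sqrt{70}$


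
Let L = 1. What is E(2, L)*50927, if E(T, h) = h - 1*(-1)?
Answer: 101854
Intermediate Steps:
E(T, h) = 1 + h (E(T, h) = h + 1 = 1 + h)
E(2, L)*50927 = (1 + 1)*50927 = 2*50927 = 101854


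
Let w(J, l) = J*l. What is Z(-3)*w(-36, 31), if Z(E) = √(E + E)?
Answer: -1116*I*√6 ≈ -2733.6*I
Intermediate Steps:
Z(E) = √2*√E (Z(E) = √(2*E) = √2*√E)
Z(-3)*w(-36, 31) = (√2*√(-3))*(-36*31) = (√2*(I*√3))*(-1116) = (I*√6)*(-1116) = -1116*I*√6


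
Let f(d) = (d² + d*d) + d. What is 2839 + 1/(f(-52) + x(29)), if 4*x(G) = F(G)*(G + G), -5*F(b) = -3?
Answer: 152303843/53647 ≈ 2839.0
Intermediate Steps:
f(d) = d + 2*d² (f(d) = (d² + d²) + d = 2*d² + d = d + 2*d²)
F(b) = ⅗ (F(b) = -⅕*(-3) = ⅗)
x(G) = 3*G/10 (x(G) = (3*(G + G)/5)/4 = (3*(2*G)/5)/4 = (6*G/5)/4 = 3*G/10)
2839 + 1/(f(-52) + x(29)) = 2839 + 1/(-52*(1 + 2*(-52)) + (3/10)*29) = 2839 + 1/(-52*(1 - 104) + 87/10) = 2839 + 1/(-52*(-103) + 87/10) = 2839 + 1/(5356 + 87/10) = 2839 + 1/(53647/10) = 2839 + 10/53647 = 152303843/53647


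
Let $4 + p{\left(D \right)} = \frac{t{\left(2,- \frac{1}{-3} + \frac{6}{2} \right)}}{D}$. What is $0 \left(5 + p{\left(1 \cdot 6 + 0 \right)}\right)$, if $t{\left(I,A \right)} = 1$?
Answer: $0$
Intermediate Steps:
$p{\left(D \right)} = -4 + \frac{1}{D}$ ($p{\left(D \right)} = -4 + 1 \frac{1}{D} = -4 + \frac{1}{D}$)
$0 \left(5 + p{\left(1 \cdot 6 + 0 \right)}\right) = 0 \left(5 - \left(4 - \frac{1}{1 \cdot 6 + 0}\right)\right) = 0 \left(5 - \left(4 - \frac{1}{6 + 0}\right)\right) = 0 \left(5 - \left(4 - \frac{1}{6}\right)\right) = 0 \left(5 + \left(-4 + \frac{1}{6}\right)\right) = 0 \left(5 - \frac{23}{6}\right) = 0 \cdot \frac{7}{6} = 0$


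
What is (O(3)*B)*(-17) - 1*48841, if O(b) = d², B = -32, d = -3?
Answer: -43945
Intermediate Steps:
O(b) = 9 (O(b) = (-3)² = 9)
(O(3)*B)*(-17) - 1*48841 = (9*(-32))*(-17) - 1*48841 = -288*(-17) - 48841 = 4896 - 48841 = -43945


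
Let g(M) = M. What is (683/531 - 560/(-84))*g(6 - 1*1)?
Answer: 21115/531 ≈ 39.765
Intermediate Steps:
(683/531 - 560/(-84))*g(6 - 1*1) = (683/531 - 560/(-84))*(6 - 1*1) = (683*(1/531) - 560*(-1/84))*(6 - 1) = (683/531 + 20/3)*5 = (4223/531)*5 = 21115/531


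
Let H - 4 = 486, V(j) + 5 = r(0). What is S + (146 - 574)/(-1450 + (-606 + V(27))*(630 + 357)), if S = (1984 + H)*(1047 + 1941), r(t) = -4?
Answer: 4497889198388/608455 ≈ 7.3923e+6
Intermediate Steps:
V(j) = -9 (V(j) = -5 - 4 = -9)
H = 490 (H = 4 + 486 = 490)
S = 7392312 (S = (1984 + 490)*(1047 + 1941) = 2474*2988 = 7392312)
S + (146 - 574)/(-1450 + (-606 + V(27))*(630 + 357)) = 7392312 + (146 - 574)/(-1450 + (-606 - 9)*(630 + 357)) = 7392312 - 428/(-1450 - 615*987) = 7392312 - 428/(-1450 - 607005) = 7392312 - 428/(-608455) = 7392312 - 428*(-1/608455) = 7392312 + 428/608455 = 4497889198388/608455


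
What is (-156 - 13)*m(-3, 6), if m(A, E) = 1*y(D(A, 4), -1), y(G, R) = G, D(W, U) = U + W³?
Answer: 3887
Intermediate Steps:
m(A, E) = 4 + A³ (m(A, E) = 1*(4 + A³) = 4 + A³)
(-156 - 13)*m(-3, 6) = (-156 - 13)*(4 + (-3)³) = -169*(4 - 27) = -169*(-23) = 3887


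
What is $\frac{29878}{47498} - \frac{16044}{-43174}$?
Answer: $\frac{513002671}{512669663} \approx 1.0006$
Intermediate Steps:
$\frac{29878}{47498} - \frac{16044}{-43174} = 29878 \cdot \frac{1}{47498} - - \frac{8022}{21587} = \frac{14939}{23749} + \frac{8022}{21587} = \frac{513002671}{512669663}$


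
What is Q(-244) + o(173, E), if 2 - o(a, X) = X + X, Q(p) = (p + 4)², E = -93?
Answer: 57788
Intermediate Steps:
Q(p) = (4 + p)²
o(a, X) = 2 - 2*X (o(a, X) = 2 - (X + X) = 2 - 2*X)
Q(-244) + o(173, E) = (4 - 244)² + (2 - 2*(-93)) = (-240)² + (2 + 186) = 57600 + 188 = 57788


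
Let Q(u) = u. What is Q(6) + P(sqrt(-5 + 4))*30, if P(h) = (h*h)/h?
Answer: 6 + 30*I ≈ 6.0 + 30.0*I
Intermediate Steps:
P(h) = h (P(h) = h**2/h = h)
Q(6) + P(sqrt(-5 + 4))*30 = 6 + sqrt(-5 + 4)*30 = 6 + sqrt(-1)*30 = 6 + I*30 = 6 + 30*I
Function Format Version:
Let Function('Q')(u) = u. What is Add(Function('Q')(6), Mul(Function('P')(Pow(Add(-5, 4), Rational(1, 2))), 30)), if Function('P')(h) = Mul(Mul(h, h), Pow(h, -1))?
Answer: Add(6, Mul(30, I)) ≈ Add(6.0000, Mul(30.000, I))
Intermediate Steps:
Function('P')(h) = h (Function('P')(h) = Mul(Pow(h, 2), Pow(h, -1)) = h)
Add(Function('Q')(6), Mul(Function('P')(Pow(Add(-5, 4), Rational(1, 2))), 30)) = Add(6, Mul(Pow(Add(-5, 4), Rational(1, 2)), 30)) = Add(6, Mul(Pow(-1, Rational(1, 2)), 30)) = Add(6, Mul(I, 30)) = Add(6, Mul(30, I))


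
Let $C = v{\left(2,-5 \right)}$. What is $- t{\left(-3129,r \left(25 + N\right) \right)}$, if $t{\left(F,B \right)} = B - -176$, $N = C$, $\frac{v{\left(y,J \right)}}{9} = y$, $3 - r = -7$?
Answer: $-606$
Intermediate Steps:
$r = 10$ ($r = 3 - -7 = 3 + 7 = 10$)
$v{\left(y,J \right)} = 9 y$
$C = 18$ ($C = 9 \cdot 2 = 18$)
$N = 18$
$t{\left(F,B \right)} = 176 + B$ ($t{\left(F,B \right)} = B + 176 = 176 + B$)
$- t{\left(-3129,r \left(25 + N\right) \right)} = - (176 + 10 \left(25 + 18\right)) = - (176 + 10 \cdot 43) = - (176 + 430) = \left(-1\right) 606 = -606$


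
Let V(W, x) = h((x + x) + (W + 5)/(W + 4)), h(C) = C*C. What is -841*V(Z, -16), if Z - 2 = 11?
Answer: -232684516/289 ≈ -8.0514e+5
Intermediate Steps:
Z = 13 (Z = 2 + 11 = 13)
h(C) = C**2
V(W, x) = (2*x + (5 + W)/(4 + W))**2 (V(W, x) = ((x + x) + (W + 5)/(W + 4))**2 = (2*x + (5 + W)/(4 + W))**2)
-841*V(Z, -16) = -841*(5 + 13 + 2*(-16)*(4 + 13))**2/(4 + 13)**2 = -841*(5 + 13 + 2*(-16)*17)**2/17**2 = -841*(5 + 13 - 544)**2/289 = -841*(-526)**2/289 = -841*276676/289 = -232684516/289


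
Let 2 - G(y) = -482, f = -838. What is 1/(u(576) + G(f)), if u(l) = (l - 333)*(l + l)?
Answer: 1/280420 ≈ 3.5661e-6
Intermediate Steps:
G(y) = 484 (G(y) = 2 - 1*(-482) = 2 + 482 = 484)
u(l) = 2*l*(-333 + l) (u(l) = (-333 + l)*(2*l) = 2*l*(-333 + l))
1/(u(576) + G(f)) = 1/(2*576*(-333 + 576) + 484) = 1/(2*576*243 + 484) = 1/(279936 + 484) = 1/280420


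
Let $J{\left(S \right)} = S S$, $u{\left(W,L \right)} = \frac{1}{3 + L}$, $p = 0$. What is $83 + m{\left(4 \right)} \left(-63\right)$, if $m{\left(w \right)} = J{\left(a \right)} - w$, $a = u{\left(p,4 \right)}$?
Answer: $\frac{2336}{7} \approx 333.71$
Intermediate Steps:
$a = \frac{1}{7}$ ($a = \frac{1}{3 + 4} = \frac{1}{7} \approx 0.14286$)
$J{\left(S \right)} = S^{2}$
$m{\left(w \right)} = \frac{1}{49} - w$ ($m{\left(w \right)} = \left(\frac{1}{7}\right)^{2} - w = \frac{1}{49} - w$)
$83 + m{\left(4 \right)} \left(-63\right) = 83 + \left(\frac{1}{49} - 4\right) \left(-63\right) = 83 - - \frac{1755}{7} = 83 + \frac{1755}{7} = \frac{2336}{7}$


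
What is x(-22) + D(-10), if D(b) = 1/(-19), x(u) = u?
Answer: -419/19 ≈ -22.053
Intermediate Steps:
D(b) = -1/19
x(-22) + D(-10) = -22 - 1/19 = -419/19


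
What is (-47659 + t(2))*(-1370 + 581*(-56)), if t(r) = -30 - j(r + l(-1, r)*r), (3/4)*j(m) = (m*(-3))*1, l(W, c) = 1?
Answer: 1616400738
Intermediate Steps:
j(m) = -4*m (j(m) = 4*((m*(-3))*1)/3 = 4*(-3*m*1)/3 = 4*(-3*m)/3 = -4*m)
t(r) = -30 + 8*r (t(r) = -30 - (-4)*(r + 1*r) = -30 - (-4)*(r + r) = -30 - (-4)*2*r = -30 - (-8)*r = -30 + 8*r)
(-47659 + t(2))*(-1370 + 581*(-56)) = (-47659 + (-30 + 8*2))*(-1370 + 581*(-56)) = (-47659 + (-30 + 16))*(-1370 - 32536) = (-47659 - 14)*(-33906) = -47673*(-33906) = 1616400738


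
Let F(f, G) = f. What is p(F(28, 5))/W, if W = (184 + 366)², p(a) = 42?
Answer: 21/151250 ≈ 0.00013884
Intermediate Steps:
W = 302500 (W = 550² = 302500)
p(F(28, 5))/W = 42/302500 = 42*(1/302500) = 21/151250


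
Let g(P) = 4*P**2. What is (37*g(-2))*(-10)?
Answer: -5920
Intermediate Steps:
(37*g(-2))*(-10) = (37*(4*(-2)**2))*(-10) = (37*(4*4))*(-10) = (37*16)*(-10) = 592*(-10) = -5920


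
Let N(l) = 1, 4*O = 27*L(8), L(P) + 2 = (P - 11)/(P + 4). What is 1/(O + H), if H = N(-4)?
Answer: -16/227 ≈ -0.070485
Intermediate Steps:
L(P) = -2 + (-11 + P)/(4 + P) (L(P) = -2 + (P - 11)/(P + 4) = -2 + (-11 + P)/(4 + P))
O = -243/16 (O = (27*((-19 - 1*8)/(4 + 8)))/4 = (27*((-19 - 8)/12))/4 = (27*((1/12)*(-27)))/4 = (27*(-9/4))/4 = (1/4)*(-243/4) = -243/16 ≈ -15.188)
H = 1
1/(O + H) = 1/(-243/16 + 1) = 1/(-227/16) = -16/227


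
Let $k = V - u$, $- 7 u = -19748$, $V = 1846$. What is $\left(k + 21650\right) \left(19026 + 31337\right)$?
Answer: $\frac{7288734812}{7} \approx 1.0412 \cdot 10^{9}$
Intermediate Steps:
$u = \frac{19748}{7}$ ($u = \left(- \frac{1}{7}\right) \left(-19748\right) = \frac{19748}{7} \approx 2821.1$)
$k = - \frac{6826}{7}$ ($k = 1846 - \frac{19748}{7} = - \frac{6826}{7} \approx -975.14$)
$\left(k + 21650\right) \left(19026 + 31337\right) = \left(- \frac{6826}{7} + 21650\right) \left(19026 + 31337\right) = \frac{144724}{7} \cdot 50363 = \frac{7288734812}{7}$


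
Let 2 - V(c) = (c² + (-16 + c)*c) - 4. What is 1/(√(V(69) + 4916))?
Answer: -I*√874/1748 ≈ -0.016913*I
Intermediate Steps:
V(c) = 6 - c² - c*(-16 + c) (V(c) = 2 - ((c² + (-16 + c)*c) - 4) = 2 - ((c² + c*(-16 + c)) - 4) = 2 - (-4 + c² + c*(-16 + c)) = 2 + (4 - c² - c*(-16 + c)) = 6 - c² - c*(-16 + c))
1/(√(V(69) + 4916)) = 1/(√((6 - 2*69² + 16*69) + 4916)) = 1/(√((6 - 2*4761 + 1104) + 4916)) = 1/(√((6 - 9522 + 1104) + 4916)) = 1/(√(-8412 + 4916)) = 1/(√(-3496)) = 1/(2*I*√874) = -I*√874/1748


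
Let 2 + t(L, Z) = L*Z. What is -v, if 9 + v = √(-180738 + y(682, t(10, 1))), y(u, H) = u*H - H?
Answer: 9 - I*√175290 ≈ 9.0 - 418.68*I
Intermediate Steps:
t(L, Z) = -2 + L*Z
y(u, H) = -H + H*u (y(u, H) = H*u - H = -H + H*u)
v = -9 + I*√175290 (v = -9 + √(-180738 + (-2 + 10*1)*(-1 + 682)) = -9 + √(-180738 + (-2 + 10)*681) = -9 + √(-180738 + 8*681) = -9 + √(-180738 + 5448) = -9 + √(-175290) = -9 + I*√175290 ≈ -9.0 + 418.68*I)
-v = -(-9 + I*√175290) = 9 - I*√175290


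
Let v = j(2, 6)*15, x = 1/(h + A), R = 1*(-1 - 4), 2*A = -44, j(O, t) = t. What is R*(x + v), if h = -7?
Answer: -13045/29 ≈ -449.83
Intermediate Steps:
A = -22 (A = (½)*(-44) = -22)
R = -5 (R = 1*(-5) = -5)
x = -1/29 (x = 1/(-7 - 22) = 1/(-29) = -1/29 ≈ -0.034483)
v = 90 (v = 6*15 = 90)
R*(x + v) = -5*(-1/29 + 90) = -5*2609/29 = -13045/29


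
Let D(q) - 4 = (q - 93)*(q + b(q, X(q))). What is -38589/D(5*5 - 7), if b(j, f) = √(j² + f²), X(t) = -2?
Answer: -25970397/16642 + 2894175*√82/16642 ≈ 14.269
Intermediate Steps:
b(j, f) = √(f² + j²)
D(q) = 4 + (-93 + q)*(q + √(4 + q²)) (D(q) = 4 + (q - 93)*(q + √((-2)² + q²)) = 4 + (-93 + q)*(q + √(4 + q²)))
-38589/D(5*5 - 7) = -38589/(4 + (5*5 - 7)² - 93*(5*5 - 7) - 93*√(4 + (5*5 - 7)²) + (5*5 - 7)*√(4 + (5*5 - 7)²)) = -38589/(4 + (25 - 7)² - 93*(25 - 7) - 93*√(4 + (25 - 7)²) + (25 - 7)*√(4 + (25 - 7)²)) = -38589/(4 + 18² - 93*18 - 93*√(4 + 18²) + 18*√(4 + 18²)) = -38589/(4 + 324 - 1674 - 93*√(4 + 324) + 18*√(4 + 324)) = -38589/(4 + 324 - 1674 - 186*√82 + 18*√328) = -38589/(4 + 324 - 1674 - 186*√82 + 18*(2*√82)) = -38589/(4 + 324 - 1674 - 186*√82 + 36*√82) = -38589/(-1346 - 150*√82)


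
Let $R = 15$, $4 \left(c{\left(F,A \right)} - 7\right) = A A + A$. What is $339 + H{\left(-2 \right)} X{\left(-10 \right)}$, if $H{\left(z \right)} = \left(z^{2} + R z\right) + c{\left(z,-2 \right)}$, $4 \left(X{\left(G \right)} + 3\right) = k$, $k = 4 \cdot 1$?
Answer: $376$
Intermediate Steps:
$k = 4$
$c{\left(F,A \right)} = 7 + \frac{A}{4} + \frac{A^{2}}{4}$ ($c{\left(F,A \right)} = 7 + \frac{A A + A}{4} = 7 + \frac{A^{2} + A}{4} = 7 + \frac{A + A^{2}}{4} = 7 + \left(\frac{A}{4} + \frac{A^{2}}{4}\right) = 7 + \frac{A}{4} + \frac{A^{2}}{4}$)
$X{\left(G \right)} = -2$ ($X{\left(G \right)} = -3 + \frac{1}{4} \cdot 4 = -3 + 1 = -2$)
$H{\left(z \right)} = \frac{15}{2} + z^{2} + 15 z$ ($H{\left(z \right)} = \left(z^{2} + 15 z\right) + \left(7 + \frac{1}{4} \left(-2\right) + \frac{\left(-2\right)^{2}}{4}\right) = \left(z^{2} + 15 z\right) + \left(7 - \frac{1}{2} + \frac{1}{4} \cdot 4\right) = \left(z^{2} + 15 z\right) + \left(7 - \frac{1}{2} + 1\right) = \left(z^{2} + 15 z\right) + \frac{15}{2} = \frac{15}{2} + z^{2} + 15 z$)
$339 + H{\left(-2 \right)} X{\left(-10 \right)} = 339 + \left(\frac{15}{2} + \left(-2\right)^{2} + 15 \left(-2\right)\right) \left(-2\right) = 339 + \left(\frac{15}{2} + 4 - 30\right) \left(-2\right) = 339 - -37 = 339 + 37 = 376$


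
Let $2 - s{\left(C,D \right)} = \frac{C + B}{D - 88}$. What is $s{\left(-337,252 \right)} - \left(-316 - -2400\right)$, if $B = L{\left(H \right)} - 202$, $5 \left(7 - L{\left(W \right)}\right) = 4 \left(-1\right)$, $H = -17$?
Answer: $- \frac{426146}{205} \approx -2078.8$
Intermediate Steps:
$L{\left(W \right)} = \frac{39}{5}$ ($L{\left(W \right)} = 7 - \frac{4 \left(-1\right)}{5} = 7 - - \frac{4}{5} = 7 + \frac{4}{5} = \frac{39}{5}$)
$B = - \frac{971}{5}$ ($B = \frac{39}{5} - 202 = - \frac{971}{5} \approx -194.2$)
$s{\left(C,D \right)} = 2 - \frac{- \frac{971}{5} + C}{-88 + D}$ ($s{\left(C,D \right)} = 2 - \frac{C - \frac{971}{5}}{D - 88} = 2 - \frac{- \frac{971}{5} + C}{-88 + D}$)
$s{\left(-337,252 \right)} - \left(-316 - -2400\right) = \frac{\frac{91}{5} - -337 + 2 \cdot 252}{-88 + 252} - \left(-316 - -2400\right) = \frac{\frac{91}{5} + 337 + 504}{164} - \left(-316 + 2400\right) = \frac{1}{164} \cdot \frac{4296}{5} - 2084 = \frac{1074}{205} - 2084 = - \frac{426146}{205}$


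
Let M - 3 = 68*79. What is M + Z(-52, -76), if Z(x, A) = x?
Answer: 5323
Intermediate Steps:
M = 5375 (M = 3 + 68*79 = 3 + 5372 = 5375)
M + Z(-52, -76) = 5375 - 52 = 5323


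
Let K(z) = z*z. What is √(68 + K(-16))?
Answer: 18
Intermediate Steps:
K(z) = z²
√(68 + K(-16)) = √(68 + (-16)²) = √(68 + 256) = √324 = 18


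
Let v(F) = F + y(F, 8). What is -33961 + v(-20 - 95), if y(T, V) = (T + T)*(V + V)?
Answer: -37756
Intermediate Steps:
y(T, V) = 4*T*V (y(T, V) = (2*T)*(2*V) = 4*T*V)
v(F) = 33*F (v(F) = F + 4*F*8 = F + 32*F = 33*F)
-33961 + v(-20 - 95) = -33961 + 33*(-20 - 95) = -33961 + 33*(-115) = -33961 - 3795 = -37756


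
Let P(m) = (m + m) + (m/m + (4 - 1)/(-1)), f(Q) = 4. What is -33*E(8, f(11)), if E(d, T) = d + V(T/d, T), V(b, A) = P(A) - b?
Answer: -891/2 ≈ -445.50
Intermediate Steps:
P(m) = -2 + 2*m (P(m) = 2*m + (1 + 3*(-1)) = 2*m + (1 - 3) = 2*m - 2 = -2 + 2*m)
V(b, A) = -2 - b + 2*A (V(b, A) = (-2 + 2*A) - b = -2 - b + 2*A)
E(d, T) = -2 + d + 2*T - T/d (E(d, T) = d + (-2 - T/d + 2*T) = d + (-2 + 2*T - T/d) = -2 + d + 2*T - T/d)
-33*E(8, f(11)) = -33*(-2 + 8 + 2*4 - 1*4/8) = -33*(-2 + 8 + 8 - 1*4*1/8) = -33*(-2 + 8 + 8 - 1/2) = -33*27/2 = -891/2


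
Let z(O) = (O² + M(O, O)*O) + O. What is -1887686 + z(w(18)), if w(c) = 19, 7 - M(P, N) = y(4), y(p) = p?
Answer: -1887249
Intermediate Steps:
M(P, N) = 3 (M(P, N) = 7 - 1*4 = 7 - 4 = 3)
z(O) = O² + 4*O (z(O) = (O² + 3*O) + O = O² + 4*O)
-1887686 + z(w(18)) = -1887686 + 19*(4 + 19) = -1887686 + 19*23 = -1887686 + 437 = -1887249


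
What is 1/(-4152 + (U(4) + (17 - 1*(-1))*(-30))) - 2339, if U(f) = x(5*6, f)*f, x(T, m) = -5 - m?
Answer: -11058793/4728 ≈ -2339.0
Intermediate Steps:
U(f) = f*(-5 - f) (U(f) = (-5 - f)*f = f*(-5 - f))
1/(-4152 + (U(4) + (17 - 1*(-1))*(-30))) - 2339 = 1/(-4152 + (-1*4*(5 + 4) + (17 - 1*(-1))*(-30))) - 2339 = 1/(-4152 + (-1*4*9 + (17 + 1)*(-30))) - 2339 = 1/(-4152 + (-36 + 18*(-30))) - 2339 = 1/(-4152 + (-36 - 540)) - 2339 = 1/(-4152 - 576) - 2339 = 1/(-4728) - 2339 = -1/4728 - 2339 = -11058793/4728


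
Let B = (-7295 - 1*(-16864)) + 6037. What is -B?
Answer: -15606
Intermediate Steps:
B = 15606 (B = (-7295 + 16864) + 6037 = 9569 + 6037 = 15606)
-B = -1*15606 = -15606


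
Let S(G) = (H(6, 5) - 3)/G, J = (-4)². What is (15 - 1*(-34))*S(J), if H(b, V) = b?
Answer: 147/16 ≈ 9.1875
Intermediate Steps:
J = 16
S(G) = 3/G (S(G) = (6 - 3)/G = 3/G)
(15 - 1*(-34))*S(J) = (15 - 1*(-34))*(3/16) = (15 + 34)*(3*(1/16)) = 49*(3/16) = 147/16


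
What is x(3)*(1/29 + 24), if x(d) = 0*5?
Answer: 0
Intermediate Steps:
x(d) = 0
x(3)*(1/29 + 24) = 0*(1/29 + 24) = 0*(697/29) = 0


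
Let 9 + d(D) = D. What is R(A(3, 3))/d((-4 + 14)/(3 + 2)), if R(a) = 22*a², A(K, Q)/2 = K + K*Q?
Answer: -12672/7 ≈ -1810.3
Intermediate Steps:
A(K, Q) = 2*K + 2*K*Q (A(K, Q) = 2*(K + K*Q) = 2*K + 2*K*Q)
d(D) = -9 + D
R(A(3, 3))/d((-4 + 14)/(3 + 2)) = (22*(2*3*(1 + 3))²)/(-9 + (-4 + 14)/(3 + 2)) = (22*(2*3*4)²)/(-9 + 10/5) = (22*24²)/(-9 + 10*(⅕)) = (22*576)/(-9 + 2) = 12672/(-7) = 12672*(-⅐) = -12672/7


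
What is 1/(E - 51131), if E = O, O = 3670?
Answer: -1/47461 ≈ -2.1070e-5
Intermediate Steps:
E = 3670
1/(E - 51131) = 1/(3670 - 51131) = 1/(-47461) = -1/47461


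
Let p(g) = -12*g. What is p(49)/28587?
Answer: -196/9529 ≈ -0.020569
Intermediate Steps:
p(49)/28587 = -12*49/28587 = -588*1/28587 = -196/9529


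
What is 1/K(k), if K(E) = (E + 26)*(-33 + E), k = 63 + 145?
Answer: 1/40950 ≈ 2.4420e-5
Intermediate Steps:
k = 208
K(E) = (-33 + E)*(26 + E) (K(E) = (26 + E)*(-33 + E) = (-33 + E)*(26 + E))
1/K(k) = 1/(-858 + 208² - 7*208) = 1/(-858 + 43264 - 1456) = 1/40950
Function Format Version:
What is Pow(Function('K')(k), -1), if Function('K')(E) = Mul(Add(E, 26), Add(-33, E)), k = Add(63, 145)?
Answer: Rational(1, 40950) ≈ 2.4420e-5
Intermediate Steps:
k = 208
Function('K')(E) = Mul(Add(-33, E), Add(26, E)) (Function('K')(E) = Mul(Add(26, E), Add(-33, E)) = Mul(Add(-33, E), Add(26, E)))
Pow(Function('K')(k), -1) = Pow(Add(-858, Pow(208, 2), Mul(-7, 208)), -1) = Pow(Add(-858, 43264, -1456), -1) = Pow(40950, -1) = Rational(1, 40950)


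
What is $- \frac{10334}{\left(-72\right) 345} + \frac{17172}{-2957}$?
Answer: $- \frac{197997421}{36725940} \approx -5.3912$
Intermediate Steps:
$- \frac{10334}{\left(-72\right) 345} + \frac{17172}{-2957} = - \frac{10334}{-24840} + 17172 \left(- \frac{1}{2957}\right) = \left(-10334\right) \left(- \frac{1}{24840}\right) - \frac{17172}{2957} = \frac{5167}{12420} - \frac{17172}{2957} = - \frac{197997421}{36725940}$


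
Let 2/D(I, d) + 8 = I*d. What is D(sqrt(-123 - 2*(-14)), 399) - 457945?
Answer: -6926032993271/15124159 - 798*I*sqrt(95)/15124159 ≈ -4.5795e+5 - 0.00051427*I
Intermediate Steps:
D(I, d) = 2/(-8 + I*d)
D(sqrt(-123 - 2*(-14)), 399) - 457945 = 2/(-8 + sqrt(-123 - 2*(-14))*399) - 457945 = 2/(-8 + sqrt(-123 + 28)*399) - 457945 = 2/(-8 + sqrt(-95)*399) - 457945 = 2/(-8 + (I*sqrt(95))*399) - 457945 = 2/(-8 + 399*I*sqrt(95)) - 457945 = -457945 + 2/(-8 + 399*I*sqrt(95))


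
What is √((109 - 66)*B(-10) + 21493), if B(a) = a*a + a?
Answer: √25363 ≈ 159.26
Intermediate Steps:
B(a) = a + a² (B(a) = a² + a = a + a²)
√((109 - 66)*B(-10) + 21493) = √((109 - 66)*(-10*(1 - 10)) + 21493) = √(43*(-10*(-9)) + 21493) = √(43*90 + 21493) = √(3870 + 21493) = √25363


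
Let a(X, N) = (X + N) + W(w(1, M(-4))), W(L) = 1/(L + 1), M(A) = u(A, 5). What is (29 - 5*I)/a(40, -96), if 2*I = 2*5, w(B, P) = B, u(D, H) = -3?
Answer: -8/111 ≈ -0.072072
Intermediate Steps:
M(A) = -3
W(L) = 1/(1 + L)
I = 5 (I = (2*5)/2 = (1/2)*10 = 5)
a(X, N) = 1/2 + N + X (a(X, N) = (X + N) + 1/(1 + 1) = (N + X) + 1/2 = 1/2 + N + X)
(29 - 5*I)/a(40, -96) = (29 - 5*5)/(1/2 - 96 + 40) = (29 - 25)/(-111/2) = 4*(-2/111) = -8/111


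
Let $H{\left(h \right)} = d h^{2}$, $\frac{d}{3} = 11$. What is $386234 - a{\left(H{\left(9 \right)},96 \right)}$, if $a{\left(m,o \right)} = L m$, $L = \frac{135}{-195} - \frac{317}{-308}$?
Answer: $\frac{140261369}{364} \approx 3.8533 \cdot 10^{5}$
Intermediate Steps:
$d = 33$ ($d = 3 \cdot 11 = 33$)
$L = \frac{1349}{4004}$ ($L = 135 \left(- \frac{1}{195}\right) - - \frac{317}{308} = - \frac{9}{13} + \frac{317}{308} = \frac{1349}{4004} \approx 0.33691$)
$H{\left(h \right)} = 33 h^{2}$
$a{\left(m,o \right)} = \frac{1349 m}{4004}$
$386234 - a{\left(H{\left(9 \right)},96 \right)} = 386234 - \frac{1349 \cdot 33 \cdot 9^{2}}{4004} = 386234 - \frac{1349 \cdot 33 \cdot 81}{4004} = 386234 - \frac{1349}{4004} \cdot 2673 = 386234 - \frac{327807}{364} = \frac{140261369}{364}$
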